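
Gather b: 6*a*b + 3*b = b*(6*a + 3)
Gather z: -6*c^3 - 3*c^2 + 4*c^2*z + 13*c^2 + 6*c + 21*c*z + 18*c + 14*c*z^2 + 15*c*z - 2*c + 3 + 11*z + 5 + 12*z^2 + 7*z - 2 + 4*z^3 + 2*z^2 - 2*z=-6*c^3 + 10*c^2 + 22*c + 4*z^3 + z^2*(14*c + 14) + z*(4*c^2 + 36*c + 16) + 6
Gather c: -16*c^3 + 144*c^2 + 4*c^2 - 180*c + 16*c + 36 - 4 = -16*c^3 + 148*c^2 - 164*c + 32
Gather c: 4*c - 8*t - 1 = 4*c - 8*t - 1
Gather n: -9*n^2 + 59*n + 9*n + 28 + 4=-9*n^2 + 68*n + 32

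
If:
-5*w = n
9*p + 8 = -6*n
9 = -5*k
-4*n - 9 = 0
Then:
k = -9/5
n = -9/4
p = 11/18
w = 9/20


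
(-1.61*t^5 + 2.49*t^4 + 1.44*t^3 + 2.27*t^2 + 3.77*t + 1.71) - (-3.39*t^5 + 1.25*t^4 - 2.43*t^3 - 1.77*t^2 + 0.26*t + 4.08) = 1.78*t^5 + 1.24*t^4 + 3.87*t^3 + 4.04*t^2 + 3.51*t - 2.37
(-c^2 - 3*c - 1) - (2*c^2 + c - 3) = -3*c^2 - 4*c + 2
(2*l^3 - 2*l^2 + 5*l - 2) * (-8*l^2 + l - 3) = -16*l^5 + 18*l^4 - 48*l^3 + 27*l^2 - 17*l + 6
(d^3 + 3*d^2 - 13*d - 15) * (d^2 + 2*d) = d^5 + 5*d^4 - 7*d^3 - 41*d^2 - 30*d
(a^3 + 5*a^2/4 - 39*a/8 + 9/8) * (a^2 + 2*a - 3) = a^5 + 13*a^4/4 - 43*a^3/8 - 99*a^2/8 + 135*a/8 - 27/8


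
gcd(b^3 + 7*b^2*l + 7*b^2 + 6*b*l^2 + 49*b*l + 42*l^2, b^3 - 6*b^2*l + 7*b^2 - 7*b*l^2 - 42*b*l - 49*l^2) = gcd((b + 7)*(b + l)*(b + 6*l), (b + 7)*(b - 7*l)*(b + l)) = b^2 + b*l + 7*b + 7*l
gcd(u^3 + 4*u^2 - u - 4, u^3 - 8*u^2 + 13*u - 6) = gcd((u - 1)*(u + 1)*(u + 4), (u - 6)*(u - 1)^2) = u - 1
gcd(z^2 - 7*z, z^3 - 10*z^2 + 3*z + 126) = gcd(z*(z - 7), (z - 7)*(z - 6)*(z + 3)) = z - 7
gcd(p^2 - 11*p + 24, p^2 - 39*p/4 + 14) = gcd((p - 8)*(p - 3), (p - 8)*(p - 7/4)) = p - 8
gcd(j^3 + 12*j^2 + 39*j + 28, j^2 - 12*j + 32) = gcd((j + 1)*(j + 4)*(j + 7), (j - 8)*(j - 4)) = 1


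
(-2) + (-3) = -5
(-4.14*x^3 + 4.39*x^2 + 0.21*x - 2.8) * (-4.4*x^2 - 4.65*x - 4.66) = 18.216*x^5 - 0.0649999999999977*x^4 - 2.0451*x^3 - 9.1139*x^2 + 12.0414*x + 13.048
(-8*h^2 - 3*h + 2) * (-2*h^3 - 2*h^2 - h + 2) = 16*h^5 + 22*h^4 + 10*h^3 - 17*h^2 - 8*h + 4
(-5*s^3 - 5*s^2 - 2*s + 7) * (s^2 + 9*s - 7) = -5*s^5 - 50*s^4 - 12*s^3 + 24*s^2 + 77*s - 49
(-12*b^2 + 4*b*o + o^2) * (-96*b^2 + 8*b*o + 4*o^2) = 1152*b^4 - 480*b^3*o - 112*b^2*o^2 + 24*b*o^3 + 4*o^4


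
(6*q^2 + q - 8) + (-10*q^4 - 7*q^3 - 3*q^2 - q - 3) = -10*q^4 - 7*q^3 + 3*q^2 - 11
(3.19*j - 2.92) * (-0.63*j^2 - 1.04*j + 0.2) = -2.0097*j^3 - 1.478*j^2 + 3.6748*j - 0.584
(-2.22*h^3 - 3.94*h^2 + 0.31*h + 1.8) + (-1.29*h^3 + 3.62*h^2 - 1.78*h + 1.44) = -3.51*h^3 - 0.32*h^2 - 1.47*h + 3.24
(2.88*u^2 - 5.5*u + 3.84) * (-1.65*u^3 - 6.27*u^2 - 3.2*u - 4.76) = -4.752*u^5 - 8.9826*u^4 + 18.933*u^3 - 20.1856*u^2 + 13.892*u - 18.2784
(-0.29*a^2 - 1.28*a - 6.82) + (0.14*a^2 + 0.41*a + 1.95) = -0.15*a^2 - 0.87*a - 4.87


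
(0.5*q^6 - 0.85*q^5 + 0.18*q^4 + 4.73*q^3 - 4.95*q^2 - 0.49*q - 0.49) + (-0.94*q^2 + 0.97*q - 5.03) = 0.5*q^6 - 0.85*q^5 + 0.18*q^4 + 4.73*q^3 - 5.89*q^2 + 0.48*q - 5.52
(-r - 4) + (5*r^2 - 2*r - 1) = 5*r^2 - 3*r - 5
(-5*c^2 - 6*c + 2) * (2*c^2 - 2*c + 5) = -10*c^4 - 2*c^3 - 9*c^2 - 34*c + 10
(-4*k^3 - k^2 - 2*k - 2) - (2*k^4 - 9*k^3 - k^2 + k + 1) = -2*k^4 + 5*k^3 - 3*k - 3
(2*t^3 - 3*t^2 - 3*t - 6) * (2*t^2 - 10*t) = 4*t^5 - 26*t^4 + 24*t^3 + 18*t^2 + 60*t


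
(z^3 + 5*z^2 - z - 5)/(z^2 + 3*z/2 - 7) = 2*(z^3 + 5*z^2 - z - 5)/(2*z^2 + 3*z - 14)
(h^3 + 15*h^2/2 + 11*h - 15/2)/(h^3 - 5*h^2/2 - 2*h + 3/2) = (h^2 + 8*h + 15)/(h^2 - 2*h - 3)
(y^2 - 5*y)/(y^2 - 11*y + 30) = y/(y - 6)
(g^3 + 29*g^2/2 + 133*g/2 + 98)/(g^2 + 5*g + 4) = (2*g^2 + 21*g + 49)/(2*(g + 1))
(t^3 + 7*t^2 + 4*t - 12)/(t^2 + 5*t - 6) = t + 2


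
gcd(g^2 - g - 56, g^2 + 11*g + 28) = g + 7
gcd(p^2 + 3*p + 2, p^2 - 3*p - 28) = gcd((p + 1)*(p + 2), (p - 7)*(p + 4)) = 1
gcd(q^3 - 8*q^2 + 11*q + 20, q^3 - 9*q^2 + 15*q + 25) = q^2 - 4*q - 5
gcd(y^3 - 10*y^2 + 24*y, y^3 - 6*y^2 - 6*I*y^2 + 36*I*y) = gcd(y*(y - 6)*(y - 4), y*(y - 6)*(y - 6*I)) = y^2 - 6*y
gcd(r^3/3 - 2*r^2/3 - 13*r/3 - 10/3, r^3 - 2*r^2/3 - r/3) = 1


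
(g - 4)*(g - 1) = g^2 - 5*g + 4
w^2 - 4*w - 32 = (w - 8)*(w + 4)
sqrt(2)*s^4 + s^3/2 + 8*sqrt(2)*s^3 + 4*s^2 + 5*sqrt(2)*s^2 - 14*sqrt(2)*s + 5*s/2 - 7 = (s - 1)*(s + 2)*(s + 7)*(sqrt(2)*s + 1/2)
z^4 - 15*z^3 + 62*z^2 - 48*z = z*(z - 8)*(z - 6)*(z - 1)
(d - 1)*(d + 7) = d^2 + 6*d - 7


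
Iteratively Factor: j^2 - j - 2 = (j + 1)*(j - 2)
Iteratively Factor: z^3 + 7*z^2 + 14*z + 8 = (z + 1)*(z^2 + 6*z + 8) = (z + 1)*(z + 2)*(z + 4)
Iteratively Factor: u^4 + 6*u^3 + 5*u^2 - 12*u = (u + 3)*(u^3 + 3*u^2 - 4*u) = (u + 3)*(u + 4)*(u^2 - u) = u*(u + 3)*(u + 4)*(u - 1)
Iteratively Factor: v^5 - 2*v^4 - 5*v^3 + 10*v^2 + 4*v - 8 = (v - 2)*(v^4 - 5*v^2 + 4) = (v - 2)^2*(v^3 + 2*v^2 - v - 2) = (v - 2)^2*(v - 1)*(v^2 + 3*v + 2) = (v - 2)^2*(v - 1)*(v + 2)*(v + 1)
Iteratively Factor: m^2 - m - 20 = (m + 4)*(m - 5)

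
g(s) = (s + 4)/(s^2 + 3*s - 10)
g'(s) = (-2*s - 3)*(s + 4)/(s^2 + 3*s - 10)^2 + 1/(s^2 + 3*s - 10) = (s^2 + 3*s - (s + 4)*(2*s + 3) - 10)/(s^2 + 3*s - 10)^2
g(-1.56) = -0.20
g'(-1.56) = -0.08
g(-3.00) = -0.10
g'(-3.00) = -0.07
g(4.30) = 0.39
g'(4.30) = -0.16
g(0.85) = -0.72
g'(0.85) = -0.65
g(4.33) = 0.38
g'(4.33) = -0.16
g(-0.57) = -0.30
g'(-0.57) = -0.14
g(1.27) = -1.15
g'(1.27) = -1.61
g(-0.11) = -0.38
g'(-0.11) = -0.20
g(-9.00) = -0.11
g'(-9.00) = -0.02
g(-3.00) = -0.10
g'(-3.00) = -0.07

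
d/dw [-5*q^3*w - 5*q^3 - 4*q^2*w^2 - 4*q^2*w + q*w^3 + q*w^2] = q*(-5*q^2 - 8*q*w - 4*q + 3*w^2 + 2*w)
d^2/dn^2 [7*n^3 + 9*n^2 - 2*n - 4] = 42*n + 18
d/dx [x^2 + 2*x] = 2*x + 2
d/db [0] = 0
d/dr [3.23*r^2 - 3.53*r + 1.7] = 6.46*r - 3.53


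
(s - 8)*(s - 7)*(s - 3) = s^3 - 18*s^2 + 101*s - 168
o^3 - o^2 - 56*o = o*(o - 8)*(o + 7)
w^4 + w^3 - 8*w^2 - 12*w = w*(w - 3)*(w + 2)^2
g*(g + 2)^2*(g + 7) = g^4 + 11*g^3 + 32*g^2 + 28*g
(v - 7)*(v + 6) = v^2 - v - 42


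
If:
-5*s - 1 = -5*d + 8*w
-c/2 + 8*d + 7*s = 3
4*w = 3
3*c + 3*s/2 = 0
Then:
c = 82/305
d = 263/305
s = -164/305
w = 3/4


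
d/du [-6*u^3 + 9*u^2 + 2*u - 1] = -18*u^2 + 18*u + 2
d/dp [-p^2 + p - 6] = 1 - 2*p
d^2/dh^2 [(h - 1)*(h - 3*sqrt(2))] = 2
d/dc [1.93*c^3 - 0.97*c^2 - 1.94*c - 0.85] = 5.79*c^2 - 1.94*c - 1.94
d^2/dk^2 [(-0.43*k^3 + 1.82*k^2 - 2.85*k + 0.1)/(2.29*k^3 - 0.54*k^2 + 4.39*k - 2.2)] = (7.105427357601e-15*k^7 + 18.025048*k^6 - 63.737112*k^5 - 108.337152*k^4 + 175.106888*k^3 - 154.1481*k^2 + 9.42804*k - 33.81618)/(12.008989*k^9 - 8.495442*k^8 + 71.068089*k^7 - 67.340568*k^6 + 152.562819*k^5 - 165.846282*k^4 + 149.147239*k^3 - 135.03666*k^2 + 63.7428*k - 10.648)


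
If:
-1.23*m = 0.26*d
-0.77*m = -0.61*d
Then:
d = 0.00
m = 0.00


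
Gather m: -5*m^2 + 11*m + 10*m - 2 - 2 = -5*m^2 + 21*m - 4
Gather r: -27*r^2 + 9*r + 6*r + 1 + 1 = -27*r^2 + 15*r + 2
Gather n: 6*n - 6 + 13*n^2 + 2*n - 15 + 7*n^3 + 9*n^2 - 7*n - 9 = 7*n^3 + 22*n^2 + n - 30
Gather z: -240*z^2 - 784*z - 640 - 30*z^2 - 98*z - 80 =-270*z^2 - 882*z - 720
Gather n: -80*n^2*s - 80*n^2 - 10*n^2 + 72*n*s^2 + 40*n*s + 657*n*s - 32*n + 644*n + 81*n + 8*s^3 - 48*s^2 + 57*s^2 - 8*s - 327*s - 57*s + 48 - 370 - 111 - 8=n^2*(-80*s - 90) + n*(72*s^2 + 697*s + 693) + 8*s^3 + 9*s^2 - 392*s - 441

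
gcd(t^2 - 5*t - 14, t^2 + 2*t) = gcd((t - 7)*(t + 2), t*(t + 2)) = t + 2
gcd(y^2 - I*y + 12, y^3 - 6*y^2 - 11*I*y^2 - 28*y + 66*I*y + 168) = y - 4*I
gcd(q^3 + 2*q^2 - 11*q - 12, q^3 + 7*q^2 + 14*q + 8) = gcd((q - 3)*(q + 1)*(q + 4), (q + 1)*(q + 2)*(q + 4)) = q^2 + 5*q + 4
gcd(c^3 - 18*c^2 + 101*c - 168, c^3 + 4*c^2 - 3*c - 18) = 1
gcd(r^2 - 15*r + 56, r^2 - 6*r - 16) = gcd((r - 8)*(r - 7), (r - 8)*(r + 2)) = r - 8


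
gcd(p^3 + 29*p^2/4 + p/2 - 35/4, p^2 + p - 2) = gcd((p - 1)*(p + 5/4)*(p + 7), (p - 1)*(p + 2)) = p - 1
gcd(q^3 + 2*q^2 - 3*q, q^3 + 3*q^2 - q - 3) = q^2 + 2*q - 3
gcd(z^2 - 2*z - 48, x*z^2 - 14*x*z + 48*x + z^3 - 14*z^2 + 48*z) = z - 8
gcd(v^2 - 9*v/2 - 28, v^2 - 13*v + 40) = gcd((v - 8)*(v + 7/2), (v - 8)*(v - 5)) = v - 8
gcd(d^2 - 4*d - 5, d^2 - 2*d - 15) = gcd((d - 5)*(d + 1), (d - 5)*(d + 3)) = d - 5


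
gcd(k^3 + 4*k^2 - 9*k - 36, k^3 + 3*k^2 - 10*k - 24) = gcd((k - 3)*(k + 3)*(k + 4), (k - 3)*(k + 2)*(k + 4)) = k^2 + k - 12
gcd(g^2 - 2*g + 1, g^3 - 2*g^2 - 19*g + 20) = g - 1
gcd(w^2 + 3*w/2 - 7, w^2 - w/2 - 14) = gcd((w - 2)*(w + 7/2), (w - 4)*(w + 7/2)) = w + 7/2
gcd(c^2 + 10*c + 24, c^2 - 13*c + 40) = 1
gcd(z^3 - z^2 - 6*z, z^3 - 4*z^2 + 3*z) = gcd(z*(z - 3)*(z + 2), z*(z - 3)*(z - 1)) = z^2 - 3*z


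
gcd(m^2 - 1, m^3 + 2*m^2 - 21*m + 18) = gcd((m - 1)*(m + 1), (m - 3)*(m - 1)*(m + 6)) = m - 1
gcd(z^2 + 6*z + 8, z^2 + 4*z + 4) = z + 2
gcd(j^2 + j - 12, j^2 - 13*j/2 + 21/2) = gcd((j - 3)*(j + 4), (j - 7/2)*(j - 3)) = j - 3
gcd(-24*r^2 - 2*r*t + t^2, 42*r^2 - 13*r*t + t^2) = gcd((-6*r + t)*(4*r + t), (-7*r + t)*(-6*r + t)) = 6*r - t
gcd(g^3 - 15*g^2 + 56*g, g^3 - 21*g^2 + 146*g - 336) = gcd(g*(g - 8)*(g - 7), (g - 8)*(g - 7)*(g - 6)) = g^2 - 15*g + 56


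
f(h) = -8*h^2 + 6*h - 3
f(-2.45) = -65.72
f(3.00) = -57.00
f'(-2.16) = 40.56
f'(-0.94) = 21.04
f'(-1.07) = 23.12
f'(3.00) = -42.00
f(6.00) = -255.00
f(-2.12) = -51.68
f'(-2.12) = 39.92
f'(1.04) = -10.64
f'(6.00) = -90.00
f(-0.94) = -15.71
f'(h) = 6 - 16*h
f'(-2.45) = 45.20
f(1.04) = -5.41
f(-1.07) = -18.58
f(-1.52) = -30.60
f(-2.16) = -53.28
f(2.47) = -36.99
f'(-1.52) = 30.32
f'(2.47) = -33.52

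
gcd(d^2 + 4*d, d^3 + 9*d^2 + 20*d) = d^2 + 4*d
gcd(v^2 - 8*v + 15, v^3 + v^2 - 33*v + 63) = v - 3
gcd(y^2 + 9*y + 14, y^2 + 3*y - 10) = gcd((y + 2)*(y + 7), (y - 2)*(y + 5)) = 1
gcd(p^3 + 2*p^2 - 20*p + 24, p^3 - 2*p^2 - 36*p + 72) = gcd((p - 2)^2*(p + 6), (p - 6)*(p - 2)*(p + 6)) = p^2 + 4*p - 12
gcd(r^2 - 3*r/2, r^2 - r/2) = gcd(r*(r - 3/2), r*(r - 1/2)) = r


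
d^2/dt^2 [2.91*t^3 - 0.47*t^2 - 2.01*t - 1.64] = 17.46*t - 0.94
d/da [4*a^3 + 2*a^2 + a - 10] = 12*a^2 + 4*a + 1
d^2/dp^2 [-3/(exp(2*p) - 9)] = 12*(-exp(2*p) - 9)*exp(2*p)/(exp(2*p) - 9)^3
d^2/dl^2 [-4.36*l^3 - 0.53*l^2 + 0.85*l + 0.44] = -26.16*l - 1.06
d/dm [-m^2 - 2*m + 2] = -2*m - 2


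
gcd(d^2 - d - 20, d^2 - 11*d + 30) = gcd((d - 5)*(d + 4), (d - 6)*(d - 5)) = d - 5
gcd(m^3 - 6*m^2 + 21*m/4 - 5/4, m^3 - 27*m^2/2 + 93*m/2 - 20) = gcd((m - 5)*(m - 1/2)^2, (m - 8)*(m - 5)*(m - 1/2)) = m^2 - 11*m/2 + 5/2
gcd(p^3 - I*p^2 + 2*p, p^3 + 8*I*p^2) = p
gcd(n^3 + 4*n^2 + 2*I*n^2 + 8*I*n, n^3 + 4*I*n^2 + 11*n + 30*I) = n + 2*I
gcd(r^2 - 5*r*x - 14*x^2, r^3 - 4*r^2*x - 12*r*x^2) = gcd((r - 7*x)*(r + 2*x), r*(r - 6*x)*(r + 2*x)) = r + 2*x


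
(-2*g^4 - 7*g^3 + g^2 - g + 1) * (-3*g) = 6*g^5 + 21*g^4 - 3*g^3 + 3*g^2 - 3*g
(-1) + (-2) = -3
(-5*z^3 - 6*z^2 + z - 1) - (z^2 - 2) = -5*z^3 - 7*z^2 + z + 1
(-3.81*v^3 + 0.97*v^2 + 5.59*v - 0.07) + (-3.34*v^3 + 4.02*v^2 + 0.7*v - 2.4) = -7.15*v^3 + 4.99*v^2 + 6.29*v - 2.47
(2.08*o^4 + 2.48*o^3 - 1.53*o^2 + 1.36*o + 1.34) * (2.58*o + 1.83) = 5.3664*o^5 + 10.2048*o^4 + 0.591*o^3 + 0.7089*o^2 + 5.946*o + 2.4522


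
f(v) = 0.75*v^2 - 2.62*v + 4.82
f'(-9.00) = -16.12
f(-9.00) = 89.15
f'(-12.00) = -20.62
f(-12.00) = 144.26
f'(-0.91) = -3.98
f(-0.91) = 7.83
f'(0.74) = -1.51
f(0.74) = 3.29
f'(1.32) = -0.64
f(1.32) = 2.67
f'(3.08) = 2.00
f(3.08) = 3.87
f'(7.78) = 9.05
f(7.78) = 29.83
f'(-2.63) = -6.56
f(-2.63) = 16.90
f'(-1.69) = -5.16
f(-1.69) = 11.39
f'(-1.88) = -5.44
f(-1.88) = 12.40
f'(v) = 1.5*v - 2.62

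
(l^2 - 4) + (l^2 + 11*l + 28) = 2*l^2 + 11*l + 24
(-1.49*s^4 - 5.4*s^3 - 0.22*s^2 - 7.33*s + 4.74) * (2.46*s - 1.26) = -3.6654*s^5 - 11.4066*s^4 + 6.2628*s^3 - 17.7546*s^2 + 20.8962*s - 5.9724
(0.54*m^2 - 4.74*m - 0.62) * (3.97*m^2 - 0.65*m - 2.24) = 2.1438*m^4 - 19.1688*m^3 - 0.59*m^2 + 11.0206*m + 1.3888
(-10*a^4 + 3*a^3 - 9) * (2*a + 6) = -20*a^5 - 54*a^4 + 18*a^3 - 18*a - 54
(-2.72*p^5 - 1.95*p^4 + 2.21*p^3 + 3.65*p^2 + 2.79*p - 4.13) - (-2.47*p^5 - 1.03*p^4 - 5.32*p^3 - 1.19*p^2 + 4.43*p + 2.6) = -0.25*p^5 - 0.92*p^4 + 7.53*p^3 + 4.84*p^2 - 1.64*p - 6.73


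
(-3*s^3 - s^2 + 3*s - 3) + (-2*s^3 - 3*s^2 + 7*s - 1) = -5*s^3 - 4*s^2 + 10*s - 4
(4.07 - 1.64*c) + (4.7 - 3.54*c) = 8.77 - 5.18*c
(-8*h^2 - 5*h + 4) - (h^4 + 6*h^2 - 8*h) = -h^4 - 14*h^2 + 3*h + 4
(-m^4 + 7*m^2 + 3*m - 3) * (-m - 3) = m^5 + 3*m^4 - 7*m^3 - 24*m^2 - 6*m + 9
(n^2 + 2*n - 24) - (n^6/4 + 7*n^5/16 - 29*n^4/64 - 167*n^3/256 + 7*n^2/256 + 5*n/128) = -n^6/4 - 7*n^5/16 + 29*n^4/64 + 167*n^3/256 + 249*n^2/256 + 251*n/128 - 24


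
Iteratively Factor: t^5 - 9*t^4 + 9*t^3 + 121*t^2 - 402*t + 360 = (t + 4)*(t^4 - 13*t^3 + 61*t^2 - 123*t + 90) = (t - 5)*(t + 4)*(t^3 - 8*t^2 + 21*t - 18) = (t - 5)*(t - 2)*(t + 4)*(t^2 - 6*t + 9) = (t - 5)*(t - 3)*(t - 2)*(t + 4)*(t - 3)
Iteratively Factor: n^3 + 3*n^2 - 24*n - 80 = (n - 5)*(n^2 + 8*n + 16) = (n - 5)*(n + 4)*(n + 4)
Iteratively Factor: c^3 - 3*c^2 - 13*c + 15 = (c - 5)*(c^2 + 2*c - 3) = (c - 5)*(c - 1)*(c + 3)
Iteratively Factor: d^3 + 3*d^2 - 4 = (d + 2)*(d^2 + d - 2) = (d + 2)^2*(d - 1)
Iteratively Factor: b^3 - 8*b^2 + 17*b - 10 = (b - 2)*(b^2 - 6*b + 5) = (b - 5)*(b - 2)*(b - 1)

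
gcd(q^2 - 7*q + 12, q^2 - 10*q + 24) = q - 4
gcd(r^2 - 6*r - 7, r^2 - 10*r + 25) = 1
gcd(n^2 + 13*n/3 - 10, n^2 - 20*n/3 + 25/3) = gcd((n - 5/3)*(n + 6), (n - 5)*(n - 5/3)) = n - 5/3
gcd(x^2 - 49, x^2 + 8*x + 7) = x + 7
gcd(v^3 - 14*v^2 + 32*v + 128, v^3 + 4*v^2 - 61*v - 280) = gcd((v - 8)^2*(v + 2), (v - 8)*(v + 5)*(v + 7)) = v - 8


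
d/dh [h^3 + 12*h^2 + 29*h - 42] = 3*h^2 + 24*h + 29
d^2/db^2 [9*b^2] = 18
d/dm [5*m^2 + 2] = 10*m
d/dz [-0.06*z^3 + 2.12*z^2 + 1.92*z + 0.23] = -0.18*z^2 + 4.24*z + 1.92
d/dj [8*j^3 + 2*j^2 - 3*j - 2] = 24*j^2 + 4*j - 3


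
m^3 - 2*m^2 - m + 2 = (m - 2)*(m - 1)*(m + 1)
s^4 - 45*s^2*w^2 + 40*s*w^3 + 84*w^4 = (s - 6*w)*(s - 2*w)*(s + w)*(s + 7*w)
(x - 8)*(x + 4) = x^2 - 4*x - 32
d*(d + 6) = d^2 + 6*d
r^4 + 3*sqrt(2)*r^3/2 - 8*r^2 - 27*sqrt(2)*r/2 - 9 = (r - 3)*(r + 3)*(r + sqrt(2)/2)*(r + sqrt(2))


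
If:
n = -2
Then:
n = -2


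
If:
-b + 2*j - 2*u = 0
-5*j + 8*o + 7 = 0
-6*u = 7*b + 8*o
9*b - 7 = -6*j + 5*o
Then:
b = 1/10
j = 3/5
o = -1/2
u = 11/20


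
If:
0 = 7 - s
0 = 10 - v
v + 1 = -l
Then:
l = -11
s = 7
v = 10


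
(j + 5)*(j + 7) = j^2 + 12*j + 35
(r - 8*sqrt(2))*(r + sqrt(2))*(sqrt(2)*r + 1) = sqrt(2)*r^3 - 13*r^2 - 23*sqrt(2)*r - 16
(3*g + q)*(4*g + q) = 12*g^2 + 7*g*q + q^2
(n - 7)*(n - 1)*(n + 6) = n^3 - 2*n^2 - 41*n + 42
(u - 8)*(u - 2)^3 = u^4 - 14*u^3 + 60*u^2 - 104*u + 64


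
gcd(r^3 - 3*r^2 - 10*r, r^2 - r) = r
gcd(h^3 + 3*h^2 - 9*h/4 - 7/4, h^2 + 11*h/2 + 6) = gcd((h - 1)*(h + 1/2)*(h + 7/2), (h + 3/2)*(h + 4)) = 1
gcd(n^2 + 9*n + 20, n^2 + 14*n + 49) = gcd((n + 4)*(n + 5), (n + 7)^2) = 1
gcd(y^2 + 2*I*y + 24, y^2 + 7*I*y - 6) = y + 6*I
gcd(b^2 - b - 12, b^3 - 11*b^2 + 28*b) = b - 4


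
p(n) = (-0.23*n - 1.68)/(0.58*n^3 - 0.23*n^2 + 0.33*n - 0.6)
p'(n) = (-0.23*n - 1.68)*(-1.74*n^2 + 0.46*n - 0.33)/(0.58*n^3 - 0.23*n^2 + 0.33*n - 0.6)^2 - 0.23/(0.58*n^3 - 0.23*n^2 + 0.33*n - 0.6) = (0.2668*n^3 + 2.8703*n^2 - 0.7728*n + 0.6924)/(0.3364*n^6 - 0.2668*n^5 + 0.4357*n^4 - 0.8478*n^3 + 0.3849*n^2 - 0.396*n + 0.36)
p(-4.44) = 0.01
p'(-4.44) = 0.01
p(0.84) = 13.26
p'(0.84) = 111.49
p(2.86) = -0.19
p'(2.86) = 0.19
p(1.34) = -2.41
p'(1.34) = 8.02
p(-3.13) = 0.04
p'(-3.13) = 0.05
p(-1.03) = 0.79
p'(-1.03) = 1.28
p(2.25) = -0.39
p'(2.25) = 0.53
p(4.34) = -0.06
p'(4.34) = 0.04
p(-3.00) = 0.05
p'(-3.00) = 0.06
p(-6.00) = 0.00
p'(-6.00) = 0.00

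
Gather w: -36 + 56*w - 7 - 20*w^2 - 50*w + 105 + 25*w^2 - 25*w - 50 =5*w^2 - 19*w + 12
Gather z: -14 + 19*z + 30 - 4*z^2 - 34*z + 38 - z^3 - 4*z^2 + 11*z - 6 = -z^3 - 8*z^2 - 4*z + 48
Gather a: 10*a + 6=10*a + 6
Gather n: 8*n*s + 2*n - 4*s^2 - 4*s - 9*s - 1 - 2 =n*(8*s + 2) - 4*s^2 - 13*s - 3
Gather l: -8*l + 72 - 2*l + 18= 90 - 10*l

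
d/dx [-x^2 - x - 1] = -2*x - 1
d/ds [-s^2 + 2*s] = 2 - 2*s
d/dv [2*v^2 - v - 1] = 4*v - 1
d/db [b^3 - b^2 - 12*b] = 3*b^2 - 2*b - 12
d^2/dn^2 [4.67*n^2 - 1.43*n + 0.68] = 9.34000000000000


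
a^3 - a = a*(a - 1)*(a + 1)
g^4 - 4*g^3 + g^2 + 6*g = g*(g - 3)*(g - 2)*(g + 1)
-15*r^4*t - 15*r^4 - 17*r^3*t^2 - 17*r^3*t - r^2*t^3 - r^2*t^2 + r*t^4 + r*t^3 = (-5*r + t)*(r + t)*(3*r + t)*(r*t + r)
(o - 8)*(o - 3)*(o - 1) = o^3 - 12*o^2 + 35*o - 24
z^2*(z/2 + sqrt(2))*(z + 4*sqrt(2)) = z^4/2 + 3*sqrt(2)*z^3 + 8*z^2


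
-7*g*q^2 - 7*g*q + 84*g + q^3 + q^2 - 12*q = (-7*g + q)*(q - 3)*(q + 4)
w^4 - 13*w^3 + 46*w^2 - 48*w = w*(w - 8)*(w - 3)*(w - 2)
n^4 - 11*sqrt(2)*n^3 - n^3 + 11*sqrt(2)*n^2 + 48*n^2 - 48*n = n*(n - 1)*(n - 8*sqrt(2))*(n - 3*sqrt(2))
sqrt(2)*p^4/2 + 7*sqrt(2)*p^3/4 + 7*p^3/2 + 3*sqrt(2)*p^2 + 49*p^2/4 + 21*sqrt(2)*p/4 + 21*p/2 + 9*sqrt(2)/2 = (p + 3/2)*(p + sqrt(2)/2)*(p + 3*sqrt(2))*(sqrt(2)*p/2 + sqrt(2))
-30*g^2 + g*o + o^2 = (-5*g + o)*(6*g + o)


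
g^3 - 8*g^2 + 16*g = g*(g - 4)^2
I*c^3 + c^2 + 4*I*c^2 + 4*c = c*(c + 4)*(I*c + 1)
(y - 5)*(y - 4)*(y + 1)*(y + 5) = y^4 - 3*y^3 - 29*y^2 + 75*y + 100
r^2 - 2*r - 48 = (r - 8)*(r + 6)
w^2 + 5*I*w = w*(w + 5*I)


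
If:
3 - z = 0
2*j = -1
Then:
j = -1/2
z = 3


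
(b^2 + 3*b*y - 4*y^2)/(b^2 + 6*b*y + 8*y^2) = (b - y)/(b + 2*y)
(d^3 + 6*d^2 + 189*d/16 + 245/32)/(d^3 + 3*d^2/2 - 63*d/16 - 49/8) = (d + 5/2)/(d - 2)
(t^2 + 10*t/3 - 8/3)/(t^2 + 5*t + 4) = (t - 2/3)/(t + 1)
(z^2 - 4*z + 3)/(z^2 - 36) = (z^2 - 4*z + 3)/(z^2 - 36)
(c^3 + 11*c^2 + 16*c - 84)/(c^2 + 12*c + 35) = (c^2 + 4*c - 12)/(c + 5)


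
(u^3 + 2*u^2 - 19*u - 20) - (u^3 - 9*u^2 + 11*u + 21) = 11*u^2 - 30*u - 41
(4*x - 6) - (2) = 4*x - 8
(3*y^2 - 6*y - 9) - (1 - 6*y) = 3*y^2 - 10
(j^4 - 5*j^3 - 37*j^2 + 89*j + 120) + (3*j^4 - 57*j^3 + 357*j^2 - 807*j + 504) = 4*j^4 - 62*j^3 + 320*j^2 - 718*j + 624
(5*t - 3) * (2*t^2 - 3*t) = 10*t^3 - 21*t^2 + 9*t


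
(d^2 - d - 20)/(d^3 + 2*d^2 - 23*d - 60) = 1/(d + 3)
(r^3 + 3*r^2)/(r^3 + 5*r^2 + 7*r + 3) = r^2/(r^2 + 2*r + 1)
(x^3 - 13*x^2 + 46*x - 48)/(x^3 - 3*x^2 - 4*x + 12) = (x - 8)/(x + 2)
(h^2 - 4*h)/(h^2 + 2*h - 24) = h/(h + 6)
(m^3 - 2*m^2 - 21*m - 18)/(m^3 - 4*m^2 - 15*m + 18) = (m + 1)/(m - 1)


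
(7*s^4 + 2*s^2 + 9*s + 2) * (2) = 14*s^4 + 4*s^2 + 18*s + 4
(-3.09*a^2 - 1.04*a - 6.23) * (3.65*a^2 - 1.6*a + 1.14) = -11.2785*a^4 + 1.148*a^3 - 24.5981*a^2 + 8.7824*a - 7.1022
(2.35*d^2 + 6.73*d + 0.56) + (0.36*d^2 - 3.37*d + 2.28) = 2.71*d^2 + 3.36*d + 2.84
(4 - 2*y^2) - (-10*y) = -2*y^2 + 10*y + 4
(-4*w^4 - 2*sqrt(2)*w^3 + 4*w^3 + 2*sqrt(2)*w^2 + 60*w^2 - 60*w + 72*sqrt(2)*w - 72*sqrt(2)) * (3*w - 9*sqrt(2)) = -12*w^5 + 12*w^4 + 30*sqrt(2)*w^4 - 30*sqrt(2)*w^3 + 216*w^3 - 324*sqrt(2)*w^2 - 216*w^2 - 1296*w + 324*sqrt(2)*w + 1296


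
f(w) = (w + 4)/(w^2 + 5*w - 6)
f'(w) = (-2*w - 5)*(w + 4)/(w^2 + 5*w - 6)^2 + 1/(w^2 + 5*w - 6)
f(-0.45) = -0.44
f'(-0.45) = -0.35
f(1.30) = 2.42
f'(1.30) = -7.94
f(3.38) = 0.33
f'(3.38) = -0.13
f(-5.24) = 0.26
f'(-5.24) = -0.51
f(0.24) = -0.89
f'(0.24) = -1.24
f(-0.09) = -0.61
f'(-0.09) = -0.61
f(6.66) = 0.15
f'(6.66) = -0.02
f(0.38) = -1.11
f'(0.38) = -1.87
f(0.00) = -0.67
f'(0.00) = -0.72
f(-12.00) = -0.10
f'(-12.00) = -0.01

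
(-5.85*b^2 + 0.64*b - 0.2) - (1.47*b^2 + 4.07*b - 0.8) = -7.32*b^2 - 3.43*b + 0.6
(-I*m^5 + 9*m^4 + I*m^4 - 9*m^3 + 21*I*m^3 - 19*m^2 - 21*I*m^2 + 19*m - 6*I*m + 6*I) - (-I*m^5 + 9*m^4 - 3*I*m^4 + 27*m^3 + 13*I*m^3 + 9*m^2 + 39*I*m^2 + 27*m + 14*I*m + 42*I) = 4*I*m^4 - 36*m^3 + 8*I*m^3 - 28*m^2 - 60*I*m^2 - 8*m - 20*I*m - 36*I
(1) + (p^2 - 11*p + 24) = p^2 - 11*p + 25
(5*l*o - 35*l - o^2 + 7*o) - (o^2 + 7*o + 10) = 5*l*o - 35*l - 2*o^2 - 10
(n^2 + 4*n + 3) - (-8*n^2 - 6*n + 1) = 9*n^2 + 10*n + 2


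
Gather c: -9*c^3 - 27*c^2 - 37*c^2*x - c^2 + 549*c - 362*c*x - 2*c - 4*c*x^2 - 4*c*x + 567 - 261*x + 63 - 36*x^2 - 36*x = -9*c^3 + c^2*(-37*x - 28) + c*(-4*x^2 - 366*x + 547) - 36*x^2 - 297*x + 630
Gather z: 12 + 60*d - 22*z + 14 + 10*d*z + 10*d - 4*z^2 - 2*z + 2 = 70*d - 4*z^2 + z*(10*d - 24) + 28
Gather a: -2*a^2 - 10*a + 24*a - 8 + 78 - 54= -2*a^2 + 14*a + 16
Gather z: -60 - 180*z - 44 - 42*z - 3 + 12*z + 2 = -210*z - 105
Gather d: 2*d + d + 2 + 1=3*d + 3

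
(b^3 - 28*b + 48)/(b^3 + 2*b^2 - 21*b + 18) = (b^2 - 6*b + 8)/(b^2 - 4*b + 3)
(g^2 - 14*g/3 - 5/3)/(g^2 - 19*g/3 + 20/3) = (3*g + 1)/(3*g - 4)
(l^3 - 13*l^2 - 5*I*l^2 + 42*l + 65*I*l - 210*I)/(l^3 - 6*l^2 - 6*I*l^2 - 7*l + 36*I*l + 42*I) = (l^2 - l*(6 + 5*I) + 30*I)/(l^2 + l*(1 - 6*I) - 6*I)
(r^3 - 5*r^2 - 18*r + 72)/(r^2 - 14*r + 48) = (r^2 + r - 12)/(r - 8)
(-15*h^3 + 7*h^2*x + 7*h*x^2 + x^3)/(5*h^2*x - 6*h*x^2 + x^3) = (15*h^2 + 8*h*x + x^2)/(x*(-5*h + x))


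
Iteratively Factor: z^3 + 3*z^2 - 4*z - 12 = (z + 3)*(z^2 - 4) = (z - 2)*(z + 3)*(z + 2)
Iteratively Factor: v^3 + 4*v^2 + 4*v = (v)*(v^2 + 4*v + 4) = v*(v + 2)*(v + 2)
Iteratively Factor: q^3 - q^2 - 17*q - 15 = (q - 5)*(q^2 + 4*q + 3) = (q - 5)*(q + 1)*(q + 3)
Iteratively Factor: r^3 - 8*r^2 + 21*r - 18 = (r - 3)*(r^2 - 5*r + 6) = (r - 3)*(r - 2)*(r - 3)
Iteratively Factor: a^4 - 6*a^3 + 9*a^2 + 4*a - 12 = (a - 2)*(a^3 - 4*a^2 + a + 6) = (a - 2)*(a + 1)*(a^2 - 5*a + 6) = (a - 3)*(a - 2)*(a + 1)*(a - 2)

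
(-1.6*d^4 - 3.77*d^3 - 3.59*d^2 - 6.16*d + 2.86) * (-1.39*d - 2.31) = 2.224*d^5 + 8.9363*d^4 + 13.6988*d^3 + 16.8553*d^2 + 10.2542*d - 6.6066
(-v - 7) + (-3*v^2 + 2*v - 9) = -3*v^2 + v - 16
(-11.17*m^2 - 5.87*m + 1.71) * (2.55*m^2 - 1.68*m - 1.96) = -28.4835*m^4 + 3.7971*m^3 + 36.1153*m^2 + 8.6324*m - 3.3516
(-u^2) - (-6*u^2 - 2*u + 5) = 5*u^2 + 2*u - 5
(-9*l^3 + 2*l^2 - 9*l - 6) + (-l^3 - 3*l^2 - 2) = -10*l^3 - l^2 - 9*l - 8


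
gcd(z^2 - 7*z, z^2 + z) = z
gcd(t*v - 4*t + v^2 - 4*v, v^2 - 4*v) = v - 4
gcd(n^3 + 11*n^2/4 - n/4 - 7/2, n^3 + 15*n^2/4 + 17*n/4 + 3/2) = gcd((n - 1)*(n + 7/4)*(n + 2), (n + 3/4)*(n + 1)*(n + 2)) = n + 2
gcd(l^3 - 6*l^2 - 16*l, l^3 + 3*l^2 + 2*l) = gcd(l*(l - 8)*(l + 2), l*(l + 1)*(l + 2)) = l^2 + 2*l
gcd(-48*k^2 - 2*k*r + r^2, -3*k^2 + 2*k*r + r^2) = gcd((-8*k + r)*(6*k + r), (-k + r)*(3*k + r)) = 1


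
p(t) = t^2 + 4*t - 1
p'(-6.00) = -8.00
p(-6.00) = 11.00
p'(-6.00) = -8.00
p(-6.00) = 11.00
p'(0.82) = 5.64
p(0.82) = 2.95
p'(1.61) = 7.22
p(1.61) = 8.03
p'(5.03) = 14.06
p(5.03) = 44.42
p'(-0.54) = 2.92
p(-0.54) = -2.87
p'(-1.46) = 1.08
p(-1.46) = -4.71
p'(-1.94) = 0.12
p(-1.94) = -5.00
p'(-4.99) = -5.98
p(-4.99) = 3.94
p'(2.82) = 9.64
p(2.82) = 18.23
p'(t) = 2*t + 4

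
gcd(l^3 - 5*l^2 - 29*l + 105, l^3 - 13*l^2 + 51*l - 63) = l^2 - 10*l + 21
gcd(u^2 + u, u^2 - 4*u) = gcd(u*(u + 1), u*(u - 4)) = u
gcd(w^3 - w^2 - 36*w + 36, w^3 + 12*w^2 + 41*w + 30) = w + 6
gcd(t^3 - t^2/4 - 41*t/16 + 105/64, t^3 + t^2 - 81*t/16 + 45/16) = t^2 - 2*t + 15/16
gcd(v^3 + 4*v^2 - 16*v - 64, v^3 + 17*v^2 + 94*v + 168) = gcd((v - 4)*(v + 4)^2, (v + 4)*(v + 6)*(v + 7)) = v + 4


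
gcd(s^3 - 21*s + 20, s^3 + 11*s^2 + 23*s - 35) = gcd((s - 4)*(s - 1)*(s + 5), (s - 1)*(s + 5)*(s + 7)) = s^2 + 4*s - 5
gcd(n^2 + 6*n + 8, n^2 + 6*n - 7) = 1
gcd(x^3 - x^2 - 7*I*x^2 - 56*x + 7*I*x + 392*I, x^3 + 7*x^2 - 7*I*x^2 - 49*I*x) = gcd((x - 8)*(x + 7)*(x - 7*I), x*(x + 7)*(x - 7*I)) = x^2 + x*(7 - 7*I) - 49*I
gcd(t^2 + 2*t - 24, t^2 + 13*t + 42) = t + 6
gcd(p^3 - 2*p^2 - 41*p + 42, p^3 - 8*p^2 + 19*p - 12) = p - 1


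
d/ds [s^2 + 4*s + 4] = 2*s + 4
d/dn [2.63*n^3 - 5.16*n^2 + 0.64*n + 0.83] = 7.89*n^2 - 10.32*n + 0.64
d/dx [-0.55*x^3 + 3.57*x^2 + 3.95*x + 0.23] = -1.65*x^2 + 7.14*x + 3.95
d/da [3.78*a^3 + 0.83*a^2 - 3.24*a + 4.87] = 11.34*a^2 + 1.66*a - 3.24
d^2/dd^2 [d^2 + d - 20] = 2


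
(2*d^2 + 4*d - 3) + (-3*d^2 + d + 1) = -d^2 + 5*d - 2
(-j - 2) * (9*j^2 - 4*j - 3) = -9*j^3 - 14*j^2 + 11*j + 6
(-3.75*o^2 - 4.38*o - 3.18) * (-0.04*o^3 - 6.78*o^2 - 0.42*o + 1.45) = 0.15*o^5 + 25.6002*o^4 + 31.3986*o^3 + 17.9625*o^2 - 5.0154*o - 4.611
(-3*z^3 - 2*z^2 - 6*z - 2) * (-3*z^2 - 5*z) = 9*z^5 + 21*z^4 + 28*z^3 + 36*z^2 + 10*z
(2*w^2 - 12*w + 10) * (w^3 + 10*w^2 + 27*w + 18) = 2*w^5 + 8*w^4 - 56*w^3 - 188*w^2 + 54*w + 180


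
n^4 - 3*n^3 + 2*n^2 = n^2*(n - 2)*(n - 1)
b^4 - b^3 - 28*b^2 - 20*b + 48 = (b - 6)*(b - 1)*(b + 2)*(b + 4)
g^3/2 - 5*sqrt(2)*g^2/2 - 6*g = g*(g/2 + sqrt(2)/2)*(g - 6*sqrt(2))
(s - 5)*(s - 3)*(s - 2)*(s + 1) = s^4 - 9*s^3 + 21*s^2 + s - 30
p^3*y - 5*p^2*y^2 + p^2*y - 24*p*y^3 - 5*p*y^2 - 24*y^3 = (p - 8*y)*(p + 3*y)*(p*y + y)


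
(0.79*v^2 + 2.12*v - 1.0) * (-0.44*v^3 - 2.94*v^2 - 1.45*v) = -0.3476*v^5 - 3.2554*v^4 - 6.9383*v^3 - 0.134*v^2 + 1.45*v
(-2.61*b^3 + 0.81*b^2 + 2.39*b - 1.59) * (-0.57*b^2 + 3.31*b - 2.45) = 1.4877*b^5 - 9.1008*b^4 + 7.7133*b^3 + 6.8327*b^2 - 11.1184*b + 3.8955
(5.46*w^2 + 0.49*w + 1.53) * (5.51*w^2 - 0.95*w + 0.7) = 30.0846*w^4 - 2.4871*w^3 + 11.7868*w^2 - 1.1105*w + 1.071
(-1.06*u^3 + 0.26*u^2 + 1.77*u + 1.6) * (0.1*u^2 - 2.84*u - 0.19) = -0.106*u^5 + 3.0364*u^4 - 0.36*u^3 - 4.9162*u^2 - 4.8803*u - 0.304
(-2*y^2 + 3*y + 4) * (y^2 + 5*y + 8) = -2*y^4 - 7*y^3 + 3*y^2 + 44*y + 32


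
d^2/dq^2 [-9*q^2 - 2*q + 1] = -18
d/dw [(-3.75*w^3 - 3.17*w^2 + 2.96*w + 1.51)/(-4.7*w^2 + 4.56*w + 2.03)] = (17.625*w^4 - 34.2*w^3 - 23.3807*w^2 + 1.3238*w - 0.8768)/(22.09*w^4 - 42.864*w^3 + 1.7116*w^2 + 18.5136*w + 4.1209)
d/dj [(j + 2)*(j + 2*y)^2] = (j + 2*y)*(3*j + 2*y + 4)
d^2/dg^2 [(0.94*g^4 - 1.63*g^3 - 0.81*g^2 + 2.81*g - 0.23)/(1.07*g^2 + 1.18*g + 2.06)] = (2.152412*g^6 + 7.121064*g^5 + 20.284824*g^4 + 47.68545*g^3 + 33.227034*g^2 - 80.407608*g - 20.1623)/(1.225043*g^6 + 4.052946*g^5 + 11.545086*g^4 + 17.248768*g^3 + 22.226988*g^2 + 15.022344*g + 8.741816)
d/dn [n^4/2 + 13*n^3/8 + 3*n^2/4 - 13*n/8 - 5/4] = 2*n^3 + 39*n^2/8 + 3*n/2 - 13/8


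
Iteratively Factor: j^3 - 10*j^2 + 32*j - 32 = (j - 2)*(j^2 - 8*j + 16) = (j - 4)*(j - 2)*(j - 4)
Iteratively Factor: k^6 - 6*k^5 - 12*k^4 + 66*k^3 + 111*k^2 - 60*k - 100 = (k + 1)*(k^5 - 7*k^4 - 5*k^3 + 71*k^2 + 40*k - 100) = (k - 1)*(k + 1)*(k^4 - 6*k^3 - 11*k^2 + 60*k + 100) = (k - 5)*(k - 1)*(k + 1)*(k^3 - k^2 - 16*k - 20) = (k - 5)*(k - 1)*(k + 1)*(k + 2)*(k^2 - 3*k - 10) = (k - 5)*(k - 1)*(k + 1)*(k + 2)^2*(k - 5)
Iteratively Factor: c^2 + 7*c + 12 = (c + 3)*(c + 4)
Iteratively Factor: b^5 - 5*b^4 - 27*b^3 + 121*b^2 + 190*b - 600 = (b + 4)*(b^4 - 9*b^3 + 9*b^2 + 85*b - 150) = (b + 3)*(b + 4)*(b^3 - 12*b^2 + 45*b - 50) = (b - 2)*(b + 3)*(b + 4)*(b^2 - 10*b + 25) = (b - 5)*(b - 2)*(b + 3)*(b + 4)*(b - 5)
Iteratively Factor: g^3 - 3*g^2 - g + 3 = (g - 3)*(g^2 - 1) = (g - 3)*(g + 1)*(g - 1)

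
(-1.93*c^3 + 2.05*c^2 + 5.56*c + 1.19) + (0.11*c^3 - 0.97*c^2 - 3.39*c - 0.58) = -1.82*c^3 + 1.08*c^2 + 2.17*c + 0.61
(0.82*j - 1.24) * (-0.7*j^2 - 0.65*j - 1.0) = -0.574*j^3 + 0.335*j^2 - 0.0139999999999999*j + 1.24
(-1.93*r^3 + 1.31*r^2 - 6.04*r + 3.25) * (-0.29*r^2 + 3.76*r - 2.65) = 0.5597*r^5 - 7.6367*r^4 + 11.7917*r^3 - 27.1244*r^2 + 28.226*r - 8.6125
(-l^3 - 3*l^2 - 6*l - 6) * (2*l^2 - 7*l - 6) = -2*l^5 + l^4 + 15*l^3 + 48*l^2 + 78*l + 36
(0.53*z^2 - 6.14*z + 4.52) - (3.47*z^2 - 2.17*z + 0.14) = -2.94*z^2 - 3.97*z + 4.38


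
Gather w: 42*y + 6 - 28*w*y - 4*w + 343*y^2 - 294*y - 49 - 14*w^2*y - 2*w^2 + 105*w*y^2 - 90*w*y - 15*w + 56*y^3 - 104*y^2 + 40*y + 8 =w^2*(-14*y - 2) + w*(105*y^2 - 118*y - 19) + 56*y^3 + 239*y^2 - 212*y - 35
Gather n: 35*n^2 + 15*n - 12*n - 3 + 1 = 35*n^2 + 3*n - 2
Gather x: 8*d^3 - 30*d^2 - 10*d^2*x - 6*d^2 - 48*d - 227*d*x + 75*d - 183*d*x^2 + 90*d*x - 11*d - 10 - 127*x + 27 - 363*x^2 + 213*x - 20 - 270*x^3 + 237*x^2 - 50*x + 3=8*d^3 - 36*d^2 + 16*d - 270*x^3 + x^2*(-183*d - 126) + x*(-10*d^2 - 137*d + 36)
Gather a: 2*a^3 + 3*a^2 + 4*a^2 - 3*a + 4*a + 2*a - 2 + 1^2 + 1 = 2*a^3 + 7*a^2 + 3*a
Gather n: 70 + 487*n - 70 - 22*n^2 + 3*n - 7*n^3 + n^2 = -7*n^3 - 21*n^2 + 490*n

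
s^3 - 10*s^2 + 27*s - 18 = (s - 6)*(s - 3)*(s - 1)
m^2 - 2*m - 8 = (m - 4)*(m + 2)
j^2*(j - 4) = j^3 - 4*j^2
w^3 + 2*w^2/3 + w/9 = w*(w + 1/3)^2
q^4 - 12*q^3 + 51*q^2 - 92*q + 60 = (q - 5)*(q - 3)*(q - 2)^2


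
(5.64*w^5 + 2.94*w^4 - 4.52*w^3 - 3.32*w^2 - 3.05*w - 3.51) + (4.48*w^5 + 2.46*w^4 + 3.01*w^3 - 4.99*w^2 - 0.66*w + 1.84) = 10.12*w^5 + 5.4*w^4 - 1.51*w^3 - 8.31*w^2 - 3.71*w - 1.67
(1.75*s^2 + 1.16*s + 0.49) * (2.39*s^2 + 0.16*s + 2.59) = 4.1825*s^4 + 3.0524*s^3 + 5.8892*s^2 + 3.0828*s + 1.2691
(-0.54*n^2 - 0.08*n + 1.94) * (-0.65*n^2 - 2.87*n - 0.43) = 0.351*n^4 + 1.6018*n^3 - 0.7992*n^2 - 5.5334*n - 0.8342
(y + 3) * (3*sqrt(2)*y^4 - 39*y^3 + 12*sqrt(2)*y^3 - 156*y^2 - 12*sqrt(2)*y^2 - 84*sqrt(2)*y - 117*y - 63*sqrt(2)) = 3*sqrt(2)*y^5 - 39*y^4 + 21*sqrt(2)*y^4 - 273*y^3 + 24*sqrt(2)*y^3 - 585*y^2 - 120*sqrt(2)*y^2 - 315*sqrt(2)*y - 351*y - 189*sqrt(2)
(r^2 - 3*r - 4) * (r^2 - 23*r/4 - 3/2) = r^4 - 35*r^3/4 + 47*r^2/4 + 55*r/2 + 6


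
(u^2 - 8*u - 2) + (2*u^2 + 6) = 3*u^2 - 8*u + 4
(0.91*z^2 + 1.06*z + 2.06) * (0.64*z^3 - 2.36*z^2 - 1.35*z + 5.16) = 0.5824*z^5 - 1.4692*z^4 - 2.4117*z^3 - 1.597*z^2 + 2.6886*z + 10.6296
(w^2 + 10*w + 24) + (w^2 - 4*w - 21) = 2*w^2 + 6*w + 3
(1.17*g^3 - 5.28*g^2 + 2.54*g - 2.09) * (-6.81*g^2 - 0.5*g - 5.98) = -7.9677*g^5 + 35.3718*g^4 - 21.654*g^3 + 44.5373*g^2 - 14.1442*g + 12.4982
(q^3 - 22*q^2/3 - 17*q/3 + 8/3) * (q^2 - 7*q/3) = q^5 - 29*q^4/3 + 103*q^3/9 + 143*q^2/9 - 56*q/9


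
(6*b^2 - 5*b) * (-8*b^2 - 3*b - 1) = -48*b^4 + 22*b^3 + 9*b^2 + 5*b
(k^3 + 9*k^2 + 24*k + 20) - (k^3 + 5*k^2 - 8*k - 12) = 4*k^2 + 32*k + 32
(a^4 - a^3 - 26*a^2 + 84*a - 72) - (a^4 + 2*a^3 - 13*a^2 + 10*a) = -3*a^3 - 13*a^2 + 74*a - 72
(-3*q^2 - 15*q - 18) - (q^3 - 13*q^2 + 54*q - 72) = -q^3 + 10*q^2 - 69*q + 54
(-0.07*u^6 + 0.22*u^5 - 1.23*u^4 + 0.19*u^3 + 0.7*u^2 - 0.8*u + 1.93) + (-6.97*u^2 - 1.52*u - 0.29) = -0.07*u^6 + 0.22*u^5 - 1.23*u^4 + 0.19*u^3 - 6.27*u^2 - 2.32*u + 1.64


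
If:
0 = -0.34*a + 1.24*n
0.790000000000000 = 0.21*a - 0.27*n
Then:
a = 5.81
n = 1.59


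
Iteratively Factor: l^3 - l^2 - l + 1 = (l + 1)*(l^2 - 2*l + 1) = (l - 1)*(l + 1)*(l - 1)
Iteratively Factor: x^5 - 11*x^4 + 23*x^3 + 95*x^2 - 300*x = (x - 5)*(x^4 - 6*x^3 - 7*x^2 + 60*x) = (x - 5)*(x - 4)*(x^3 - 2*x^2 - 15*x) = (x - 5)^2*(x - 4)*(x^2 + 3*x) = x*(x - 5)^2*(x - 4)*(x + 3)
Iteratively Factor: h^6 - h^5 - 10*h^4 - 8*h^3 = (h)*(h^5 - h^4 - 10*h^3 - 8*h^2) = h^2*(h^4 - h^3 - 10*h^2 - 8*h) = h^3*(h^3 - h^2 - 10*h - 8) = h^3*(h + 1)*(h^2 - 2*h - 8) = h^3*(h - 4)*(h + 1)*(h + 2)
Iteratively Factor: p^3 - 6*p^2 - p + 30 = (p + 2)*(p^2 - 8*p + 15) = (p - 3)*(p + 2)*(p - 5)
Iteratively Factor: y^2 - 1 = (y + 1)*(y - 1)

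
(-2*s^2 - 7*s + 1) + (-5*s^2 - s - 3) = -7*s^2 - 8*s - 2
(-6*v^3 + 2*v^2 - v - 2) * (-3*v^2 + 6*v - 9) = 18*v^5 - 42*v^4 + 69*v^3 - 18*v^2 - 3*v + 18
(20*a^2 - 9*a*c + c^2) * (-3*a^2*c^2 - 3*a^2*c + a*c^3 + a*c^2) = -60*a^4*c^2 - 60*a^4*c + 47*a^3*c^3 + 47*a^3*c^2 - 12*a^2*c^4 - 12*a^2*c^3 + a*c^5 + a*c^4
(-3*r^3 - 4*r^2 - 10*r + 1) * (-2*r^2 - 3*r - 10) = 6*r^5 + 17*r^4 + 62*r^3 + 68*r^2 + 97*r - 10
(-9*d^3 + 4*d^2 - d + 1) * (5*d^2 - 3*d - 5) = -45*d^5 + 47*d^4 + 28*d^3 - 12*d^2 + 2*d - 5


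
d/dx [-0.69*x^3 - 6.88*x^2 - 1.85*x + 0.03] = -2.07*x^2 - 13.76*x - 1.85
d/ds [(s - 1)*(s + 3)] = 2*s + 2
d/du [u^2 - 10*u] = 2*u - 10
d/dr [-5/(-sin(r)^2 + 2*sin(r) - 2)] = 10*(1 - sin(r))*cos(r)/(sin(r)^2 - 2*sin(r) + 2)^2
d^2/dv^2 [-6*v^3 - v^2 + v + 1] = -36*v - 2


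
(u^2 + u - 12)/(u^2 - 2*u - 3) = (u + 4)/(u + 1)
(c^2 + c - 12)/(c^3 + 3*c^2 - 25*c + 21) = (c + 4)/(c^2 + 6*c - 7)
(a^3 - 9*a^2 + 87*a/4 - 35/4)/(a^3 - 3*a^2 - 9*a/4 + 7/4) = (a - 5)/(a + 1)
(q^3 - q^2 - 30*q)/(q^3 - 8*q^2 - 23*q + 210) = q/(q - 7)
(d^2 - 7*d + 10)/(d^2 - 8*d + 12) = (d - 5)/(d - 6)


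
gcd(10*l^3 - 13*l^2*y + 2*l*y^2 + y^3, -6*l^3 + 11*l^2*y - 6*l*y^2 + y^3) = 2*l^2 - 3*l*y + y^2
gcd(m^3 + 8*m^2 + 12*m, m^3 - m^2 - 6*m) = m^2 + 2*m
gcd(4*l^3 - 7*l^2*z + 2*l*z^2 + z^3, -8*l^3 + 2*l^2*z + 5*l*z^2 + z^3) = -4*l^2 + 3*l*z + z^2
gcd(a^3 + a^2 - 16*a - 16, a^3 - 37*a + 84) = a - 4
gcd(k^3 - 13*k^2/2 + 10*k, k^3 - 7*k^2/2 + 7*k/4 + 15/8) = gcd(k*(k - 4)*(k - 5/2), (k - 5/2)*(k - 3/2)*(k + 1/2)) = k - 5/2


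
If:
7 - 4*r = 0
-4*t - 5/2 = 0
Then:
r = 7/4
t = -5/8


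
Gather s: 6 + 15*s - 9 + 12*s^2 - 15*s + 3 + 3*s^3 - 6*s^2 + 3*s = 3*s^3 + 6*s^2 + 3*s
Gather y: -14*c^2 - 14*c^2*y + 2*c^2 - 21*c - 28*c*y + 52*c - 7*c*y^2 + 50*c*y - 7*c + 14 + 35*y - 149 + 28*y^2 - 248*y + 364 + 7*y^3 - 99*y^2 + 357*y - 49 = -12*c^2 + 24*c + 7*y^3 + y^2*(-7*c - 71) + y*(-14*c^2 + 22*c + 144) + 180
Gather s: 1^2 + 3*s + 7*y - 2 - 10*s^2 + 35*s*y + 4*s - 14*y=-10*s^2 + s*(35*y + 7) - 7*y - 1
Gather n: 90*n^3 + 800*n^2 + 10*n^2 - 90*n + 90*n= 90*n^3 + 810*n^2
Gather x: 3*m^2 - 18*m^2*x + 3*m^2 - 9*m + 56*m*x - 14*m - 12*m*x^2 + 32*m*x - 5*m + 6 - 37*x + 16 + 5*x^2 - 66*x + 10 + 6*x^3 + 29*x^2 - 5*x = 6*m^2 - 28*m + 6*x^3 + x^2*(34 - 12*m) + x*(-18*m^2 + 88*m - 108) + 32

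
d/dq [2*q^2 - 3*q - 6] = 4*q - 3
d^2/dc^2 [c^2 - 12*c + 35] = 2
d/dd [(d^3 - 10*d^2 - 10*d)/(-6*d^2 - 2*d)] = (-3*d^2 - 2*d - 20)/(2*(9*d^2 + 6*d + 1))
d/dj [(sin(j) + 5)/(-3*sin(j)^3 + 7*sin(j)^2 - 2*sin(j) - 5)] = (6*sin(j)^3 + 38*sin(j)^2 - 70*sin(j) + 5)*cos(j)/(3*sin(j)^3 - 7*sin(j)^2 + 2*sin(j) + 5)^2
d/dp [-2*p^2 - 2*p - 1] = -4*p - 2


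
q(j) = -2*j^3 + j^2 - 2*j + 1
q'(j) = -6*j^2 + 2*j - 2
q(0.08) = 0.85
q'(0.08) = -1.88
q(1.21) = -3.50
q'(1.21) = -8.36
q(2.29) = -22.35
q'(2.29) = -28.88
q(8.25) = -1070.47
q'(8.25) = -393.88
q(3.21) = -61.27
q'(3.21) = -57.40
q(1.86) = -12.13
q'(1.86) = -19.04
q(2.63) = -33.73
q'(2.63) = -38.24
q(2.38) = -25.06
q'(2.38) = -31.23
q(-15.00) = 7006.00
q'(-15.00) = -1382.00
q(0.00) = 1.00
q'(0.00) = -2.00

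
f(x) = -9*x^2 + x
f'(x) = 1 - 18*x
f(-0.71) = -5.25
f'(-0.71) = 13.78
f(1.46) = -17.72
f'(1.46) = -25.28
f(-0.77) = -6.11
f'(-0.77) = 14.86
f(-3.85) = -137.25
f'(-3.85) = 70.30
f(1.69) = -24.01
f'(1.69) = -29.42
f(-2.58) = -62.49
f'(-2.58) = 47.44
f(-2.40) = -54.24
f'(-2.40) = 44.20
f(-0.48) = -2.55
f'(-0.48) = 9.64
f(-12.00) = -1308.00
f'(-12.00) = 217.00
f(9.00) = -720.00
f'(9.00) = -161.00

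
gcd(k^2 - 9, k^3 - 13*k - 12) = k + 3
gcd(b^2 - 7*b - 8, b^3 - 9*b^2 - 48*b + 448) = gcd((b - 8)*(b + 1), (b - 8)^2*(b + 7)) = b - 8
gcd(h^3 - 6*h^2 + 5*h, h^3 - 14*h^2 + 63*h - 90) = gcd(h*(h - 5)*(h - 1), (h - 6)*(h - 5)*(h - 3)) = h - 5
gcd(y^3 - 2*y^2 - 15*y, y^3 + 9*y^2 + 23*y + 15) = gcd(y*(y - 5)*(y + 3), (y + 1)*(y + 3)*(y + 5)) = y + 3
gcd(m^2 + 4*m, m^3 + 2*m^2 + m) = m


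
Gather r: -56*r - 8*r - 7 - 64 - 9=-64*r - 80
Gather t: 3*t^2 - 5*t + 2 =3*t^2 - 5*t + 2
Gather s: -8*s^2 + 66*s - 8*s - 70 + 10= -8*s^2 + 58*s - 60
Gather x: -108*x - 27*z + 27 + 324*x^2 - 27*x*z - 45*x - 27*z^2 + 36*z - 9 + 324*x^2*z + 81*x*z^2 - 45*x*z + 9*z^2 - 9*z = x^2*(324*z + 324) + x*(81*z^2 - 72*z - 153) - 18*z^2 + 18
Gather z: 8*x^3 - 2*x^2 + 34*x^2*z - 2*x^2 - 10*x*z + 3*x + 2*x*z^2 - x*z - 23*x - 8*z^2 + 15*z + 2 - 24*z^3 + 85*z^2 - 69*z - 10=8*x^3 - 4*x^2 - 20*x - 24*z^3 + z^2*(2*x + 77) + z*(34*x^2 - 11*x - 54) - 8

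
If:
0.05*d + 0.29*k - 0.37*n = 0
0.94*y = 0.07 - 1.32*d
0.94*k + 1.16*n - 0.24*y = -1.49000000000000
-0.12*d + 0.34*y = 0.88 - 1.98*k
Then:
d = -2.16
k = -0.22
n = -0.46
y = 3.11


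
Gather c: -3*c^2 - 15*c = -3*c^2 - 15*c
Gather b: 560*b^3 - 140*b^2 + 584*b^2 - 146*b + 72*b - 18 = 560*b^3 + 444*b^2 - 74*b - 18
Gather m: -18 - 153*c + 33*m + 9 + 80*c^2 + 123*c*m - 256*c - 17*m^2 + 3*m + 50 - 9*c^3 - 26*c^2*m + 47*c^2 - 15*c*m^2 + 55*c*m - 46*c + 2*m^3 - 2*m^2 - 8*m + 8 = -9*c^3 + 127*c^2 - 455*c + 2*m^3 + m^2*(-15*c - 19) + m*(-26*c^2 + 178*c + 28) + 49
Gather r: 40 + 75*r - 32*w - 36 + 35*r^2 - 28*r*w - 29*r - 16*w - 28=35*r^2 + r*(46 - 28*w) - 48*w - 24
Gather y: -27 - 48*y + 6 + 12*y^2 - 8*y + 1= 12*y^2 - 56*y - 20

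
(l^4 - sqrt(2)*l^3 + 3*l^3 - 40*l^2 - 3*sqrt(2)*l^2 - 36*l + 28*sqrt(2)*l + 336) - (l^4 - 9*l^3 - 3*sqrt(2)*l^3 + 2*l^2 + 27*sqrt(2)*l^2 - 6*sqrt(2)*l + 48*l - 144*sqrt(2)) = 2*sqrt(2)*l^3 + 12*l^3 - 30*sqrt(2)*l^2 - 42*l^2 - 84*l + 34*sqrt(2)*l + 144*sqrt(2) + 336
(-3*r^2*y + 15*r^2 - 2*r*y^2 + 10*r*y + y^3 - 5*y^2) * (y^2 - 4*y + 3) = -3*r^2*y^3 + 27*r^2*y^2 - 69*r^2*y + 45*r^2 - 2*r*y^4 + 18*r*y^3 - 46*r*y^2 + 30*r*y + y^5 - 9*y^4 + 23*y^3 - 15*y^2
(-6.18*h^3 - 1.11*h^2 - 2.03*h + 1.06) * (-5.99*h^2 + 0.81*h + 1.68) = 37.0182*h^5 + 1.6431*h^4 + 0.8782*h^3 - 9.8585*h^2 - 2.5518*h + 1.7808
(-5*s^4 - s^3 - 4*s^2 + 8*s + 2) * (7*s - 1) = -35*s^5 - 2*s^4 - 27*s^3 + 60*s^2 + 6*s - 2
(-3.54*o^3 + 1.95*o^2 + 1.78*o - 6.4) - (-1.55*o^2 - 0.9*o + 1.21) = -3.54*o^3 + 3.5*o^2 + 2.68*o - 7.61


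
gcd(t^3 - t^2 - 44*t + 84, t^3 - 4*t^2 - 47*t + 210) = t^2 + t - 42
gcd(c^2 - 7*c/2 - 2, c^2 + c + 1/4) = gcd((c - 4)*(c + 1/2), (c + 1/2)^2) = c + 1/2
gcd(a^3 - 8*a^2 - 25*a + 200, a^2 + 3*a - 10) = a + 5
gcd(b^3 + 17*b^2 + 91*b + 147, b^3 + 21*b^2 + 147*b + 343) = b^2 + 14*b + 49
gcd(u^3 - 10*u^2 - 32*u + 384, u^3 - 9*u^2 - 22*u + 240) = u - 8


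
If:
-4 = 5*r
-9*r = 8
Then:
No Solution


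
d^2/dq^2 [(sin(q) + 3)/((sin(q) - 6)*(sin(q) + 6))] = (-sin(q)^5 - 12*sin(q)^4 - 214*sin(q)^3 - 414*sin(q)^2 - 1080*sin(q) + 216)/((sin(q) - 6)^3*(sin(q) + 6)^3)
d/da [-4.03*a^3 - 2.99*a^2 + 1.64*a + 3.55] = -12.09*a^2 - 5.98*a + 1.64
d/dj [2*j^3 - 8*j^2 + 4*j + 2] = 6*j^2 - 16*j + 4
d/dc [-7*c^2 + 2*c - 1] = 2 - 14*c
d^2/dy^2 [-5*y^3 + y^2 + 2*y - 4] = 2 - 30*y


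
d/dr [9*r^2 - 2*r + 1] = 18*r - 2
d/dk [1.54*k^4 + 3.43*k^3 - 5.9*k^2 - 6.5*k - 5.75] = 6.16*k^3 + 10.29*k^2 - 11.8*k - 6.5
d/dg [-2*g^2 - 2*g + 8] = -4*g - 2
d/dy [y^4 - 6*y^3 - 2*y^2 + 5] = 2*y*(2*y^2 - 9*y - 2)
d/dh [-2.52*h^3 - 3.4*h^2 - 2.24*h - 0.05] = -7.56*h^2 - 6.8*h - 2.24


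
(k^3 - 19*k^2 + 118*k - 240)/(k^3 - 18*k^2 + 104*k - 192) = (k - 5)/(k - 4)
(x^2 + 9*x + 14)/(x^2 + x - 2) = (x + 7)/(x - 1)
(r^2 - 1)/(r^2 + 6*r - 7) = (r + 1)/(r + 7)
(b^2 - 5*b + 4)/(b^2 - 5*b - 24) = (-b^2 + 5*b - 4)/(-b^2 + 5*b + 24)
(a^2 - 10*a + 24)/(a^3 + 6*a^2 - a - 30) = (a^2 - 10*a + 24)/(a^3 + 6*a^2 - a - 30)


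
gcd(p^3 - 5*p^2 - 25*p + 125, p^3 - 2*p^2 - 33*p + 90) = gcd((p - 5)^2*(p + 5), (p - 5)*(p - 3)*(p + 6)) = p - 5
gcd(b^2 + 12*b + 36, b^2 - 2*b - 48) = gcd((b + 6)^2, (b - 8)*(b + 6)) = b + 6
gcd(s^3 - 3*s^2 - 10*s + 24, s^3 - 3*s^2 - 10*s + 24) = s^3 - 3*s^2 - 10*s + 24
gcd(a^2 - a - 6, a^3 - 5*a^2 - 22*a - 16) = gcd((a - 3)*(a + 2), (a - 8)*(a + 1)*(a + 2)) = a + 2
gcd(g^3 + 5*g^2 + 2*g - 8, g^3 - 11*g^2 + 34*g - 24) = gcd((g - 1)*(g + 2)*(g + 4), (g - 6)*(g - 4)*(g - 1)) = g - 1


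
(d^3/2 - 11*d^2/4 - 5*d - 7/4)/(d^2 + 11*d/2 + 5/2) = (d^2 - 6*d - 7)/(2*(d + 5))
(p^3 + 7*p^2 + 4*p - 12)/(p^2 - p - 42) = (p^2 + p - 2)/(p - 7)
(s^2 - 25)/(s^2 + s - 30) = (s + 5)/(s + 6)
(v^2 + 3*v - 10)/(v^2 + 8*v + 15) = (v - 2)/(v + 3)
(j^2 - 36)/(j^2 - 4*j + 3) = (j^2 - 36)/(j^2 - 4*j + 3)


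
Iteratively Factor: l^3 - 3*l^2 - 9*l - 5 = (l - 5)*(l^2 + 2*l + 1) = (l - 5)*(l + 1)*(l + 1)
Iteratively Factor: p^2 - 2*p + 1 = (p - 1)*(p - 1)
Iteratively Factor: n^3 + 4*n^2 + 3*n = (n)*(n^2 + 4*n + 3) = n*(n + 1)*(n + 3)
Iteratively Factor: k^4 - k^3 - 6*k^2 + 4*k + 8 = (k - 2)*(k^3 + k^2 - 4*k - 4) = (k - 2)*(k + 1)*(k^2 - 4) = (k - 2)^2*(k + 1)*(k + 2)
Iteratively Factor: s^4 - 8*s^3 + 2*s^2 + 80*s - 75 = (s - 1)*(s^3 - 7*s^2 - 5*s + 75) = (s - 1)*(s + 3)*(s^2 - 10*s + 25) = (s - 5)*(s - 1)*(s + 3)*(s - 5)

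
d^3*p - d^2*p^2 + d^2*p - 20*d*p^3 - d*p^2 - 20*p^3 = (d - 5*p)*(d + 4*p)*(d*p + p)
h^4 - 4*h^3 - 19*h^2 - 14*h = h*(h - 7)*(h + 1)*(h + 2)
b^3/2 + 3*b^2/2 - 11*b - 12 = (b/2 + 1/2)*(b - 4)*(b + 6)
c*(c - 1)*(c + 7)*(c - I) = c^4 + 6*c^3 - I*c^3 - 7*c^2 - 6*I*c^2 + 7*I*c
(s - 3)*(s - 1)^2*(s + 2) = s^4 - 3*s^3 - 3*s^2 + 11*s - 6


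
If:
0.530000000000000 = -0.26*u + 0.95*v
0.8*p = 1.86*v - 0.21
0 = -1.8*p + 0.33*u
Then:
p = -0.42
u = -2.28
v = -0.07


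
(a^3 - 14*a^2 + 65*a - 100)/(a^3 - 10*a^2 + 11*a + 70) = (a^2 - 9*a + 20)/(a^2 - 5*a - 14)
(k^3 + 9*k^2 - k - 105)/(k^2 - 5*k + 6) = (k^2 + 12*k + 35)/(k - 2)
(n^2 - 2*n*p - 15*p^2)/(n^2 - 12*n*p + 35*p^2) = (-n - 3*p)/(-n + 7*p)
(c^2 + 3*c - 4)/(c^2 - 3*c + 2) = (c + 4)/(c - 2)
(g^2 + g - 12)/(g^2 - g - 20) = (g - 3)/(g - 5)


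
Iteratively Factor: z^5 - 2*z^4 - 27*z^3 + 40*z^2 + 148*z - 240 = (z + 3)*(z^4 - 5*z^3 - 12*z^2 + 76*z - 80) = (z + 3)*(z + 4)*(z^3 - 9*z^2 + 24*z - 20) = (z - 2)*(z + 3)*(z + 4)*(z^2 - 7*z + 10) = (z - 2)^2*(z + 3)*(z + 4)*(z - 5)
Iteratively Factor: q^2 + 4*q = (q + 4)*(q)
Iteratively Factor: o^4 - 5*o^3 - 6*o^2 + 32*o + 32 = (o - 4)*(o^3 - o^2 - 10*o - 8) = (o - 4)^2*(o^2 + 3*o + 2) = (o - 4)^2*(o + 1)*(o + 2)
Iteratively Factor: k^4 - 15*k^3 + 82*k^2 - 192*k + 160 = (k - 4)*(k^3 - 11*k^2 + 38*k - 40) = (k - 5)*(k - 4)*(k^2 - 6*k + 8) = (k - 5)*(k - 4)*(k - 2)*(k - 4)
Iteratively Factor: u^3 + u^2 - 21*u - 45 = (u - 5)*(u^2 + 6*u + 9) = (u - 5)*(u + 3)*(u + 3)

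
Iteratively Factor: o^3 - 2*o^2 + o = (o)*(o^2 - 2*o + 1) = o*(o - 1)*(o - 1)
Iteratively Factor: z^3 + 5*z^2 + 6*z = (z + 3)*(z^2 + 2*z) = z*(z + 3)*(z + 2)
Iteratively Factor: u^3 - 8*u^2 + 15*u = (u - 3)*(u^2 - 5*u) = (u - 5)*(u - 3)*(u)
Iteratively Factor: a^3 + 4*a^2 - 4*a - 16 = (a - 2)*(a^2 + 6*a + 8) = (a - 2)*(a + 4)*(a + 2)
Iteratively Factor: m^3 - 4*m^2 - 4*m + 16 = (m - 2)*(m^2 - 2*m - 8) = (m - 4)*(m - 2)*(m + 2)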